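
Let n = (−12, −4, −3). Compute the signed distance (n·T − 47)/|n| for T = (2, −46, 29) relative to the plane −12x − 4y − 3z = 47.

n·T − 47 = 26.
|n| = 13, so the signed distance is 26/13 = 2.

2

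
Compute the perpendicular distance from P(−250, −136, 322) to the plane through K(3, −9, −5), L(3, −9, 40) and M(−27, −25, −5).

KL = (0, 0, 45) and KM = (−30, −16, 0), so a normal is n = KL × KM = (720, −1350, 0).
d = |720·(-250) + (-1350)·(-136) − 14310| / √(518400 + 1822500 + 0) = |-10710| / 1530 = 7.

7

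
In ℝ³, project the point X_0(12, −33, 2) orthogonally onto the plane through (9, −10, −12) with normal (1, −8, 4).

The perpendicular from X_0 has direction n = (1, −8, 4): r = (12, −33, 2) + μ(1, −8, 4).
Substitute into the plane: n·(X_0 + μn) = 41 gives 284 + 81μ = 41, so μ = -3.
Foot = (12, −33, 2) + (-3)·(1, −8, 4) = (9, −9, −10).

(9, -9, -10)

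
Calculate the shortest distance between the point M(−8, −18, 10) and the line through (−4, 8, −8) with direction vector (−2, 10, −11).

2√29

Direction vector d = (−2, 10, −11).
AP = (−4, −26, 18), and AP × d = (106, −80, −92).
|AP × d|² = 26100 and |d|² = 225, so the distance is √(26100/225) = √116 = 2√29.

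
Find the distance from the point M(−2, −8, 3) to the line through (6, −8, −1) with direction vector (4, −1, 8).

4√5

Direction vector d = (4, −1, 8).
AP = (−8, 0, 4); AP·d = 0, |AP|² = 80, |d|² = 81.
distance² = |AP|² − (AP·d)²/|d|² = 80 − 0/81 = 80, so the distance is 4√5.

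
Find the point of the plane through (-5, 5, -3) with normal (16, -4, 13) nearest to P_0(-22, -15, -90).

(26, -27, -51)

n = (16, -4, 13), |n|² = 441, and n·P_0 − (-139) = -1323.
t = -1323/441 = -3, so the foot is P_0 − t·n = (-22, -15, -90) − (-3)·(16, -4, 13) = (26, -27, -51).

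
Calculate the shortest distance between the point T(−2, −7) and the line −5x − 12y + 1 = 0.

d = |(-5)·(-2) + (-12)·(-7) − (-1)| / √(25 + 144) = |95|/13 = 95/13.

95/13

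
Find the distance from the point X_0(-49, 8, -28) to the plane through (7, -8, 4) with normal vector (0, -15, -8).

16/17

The plane has equation n·(r − (7, -8, 4)) = 0, i.e. n·r = 88.
Then n·(-49, 8, -28) - 88 = 16.
|n| = √(0 + 225 + 64) = 17, so the distance is |16|/17 = 16/17.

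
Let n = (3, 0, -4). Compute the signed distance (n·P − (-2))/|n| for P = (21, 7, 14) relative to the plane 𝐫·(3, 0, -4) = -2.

9/5

n·P − (-2) = 9.
|n| = 5, so the signed distance is 9/5.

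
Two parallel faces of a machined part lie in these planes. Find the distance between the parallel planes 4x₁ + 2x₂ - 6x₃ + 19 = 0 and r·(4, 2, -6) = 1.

10/√14

Both planes have normal n = (4, 2, -6), |n| = 2√14. Any point on the first plane is at distance |1 − (-19)|/|n| = 20/(2√14) = 10/√14 from the second.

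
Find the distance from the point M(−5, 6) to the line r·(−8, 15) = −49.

179/17

d = |(-8)·(-5) + 15·6 − (-49)| / √(64 + 225) = |179|/17 = 179/17.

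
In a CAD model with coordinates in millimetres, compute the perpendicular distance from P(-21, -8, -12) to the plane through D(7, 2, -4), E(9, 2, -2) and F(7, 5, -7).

10√3/3

DE = (2, 0, 2) and DF = (0, 3, -3), so a normal is n = DE × DF = (-6, 6, 6).
Then n·(-21, -8, -12) - (-54) = 60.
|n| = √(36 + 36 + 36) = 6√3, so the distance is |60|/(6√3) = 10/√3.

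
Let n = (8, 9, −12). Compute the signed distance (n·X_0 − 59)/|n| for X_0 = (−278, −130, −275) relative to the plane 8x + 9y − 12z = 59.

-9

n·X_0 − 59 = -153.
|n| = 17, so the signed distance is -153/17 = -9.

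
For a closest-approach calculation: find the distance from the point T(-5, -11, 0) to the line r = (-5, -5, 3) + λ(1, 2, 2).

3

Direction vector d = (1, 2, 2).
AP = (0, -6, -3); AP·d = -18, |AP|² = 45, |d|² = 9.
distance² = |AP|² − (AP·d)²/|d|² = 45 − 324/9 = 9, so the distance is 3.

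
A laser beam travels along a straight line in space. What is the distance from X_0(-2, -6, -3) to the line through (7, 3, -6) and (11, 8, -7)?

√3

A direction vector is d = (4, 5, -1).
AP = (-9, -9, 3); AP·d = -84, |AP|² = 171, |d|² = 42.
distance² = |AP|² − (AP·d)²/|d|² = 171 − 7056/42 = 3, so the distance is √3.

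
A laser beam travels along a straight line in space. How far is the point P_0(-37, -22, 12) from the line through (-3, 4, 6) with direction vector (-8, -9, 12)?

2√178

Direction vector d = (-8, -9, 12).
AP = (-34, -26, 6), and AP × d = (-258, 360, 98).
|AP × d|² = 205768 and |d|² = 289, so the distance is √(205768/289) = √712 = 2√178.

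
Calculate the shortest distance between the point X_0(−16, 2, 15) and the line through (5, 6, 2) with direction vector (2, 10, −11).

Direction vector d = (2, 10, −11).
AP = (−21, −4, 13), and AP × d = (−86, −205, −202).
|AP × d|² = 90225 and |d|² = 225, so the distance is √(90225/225) = √401.

√401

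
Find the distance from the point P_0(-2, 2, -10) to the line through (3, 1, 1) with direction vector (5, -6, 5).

√61

Direction vector d = (5, -6, 5).
AP = (-5, 1, -11); AP·d = -86, |AP|² = 147, |d|² = 86.
distance² = |AP|² − (AP·d)²/|d|² = 147 − 7396/86 = 61, so the distance is √61.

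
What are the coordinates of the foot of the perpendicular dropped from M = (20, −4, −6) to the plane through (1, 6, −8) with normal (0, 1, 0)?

n = (0, 1, 0), |n|² = 1, and n·M − 6 = -10.
t = -10/1 = -10, so the foot is M − t·n = (20, −4, −6) − (-10)·(0, 1, 0) = (20, 6, −6).

(20, 6, -6)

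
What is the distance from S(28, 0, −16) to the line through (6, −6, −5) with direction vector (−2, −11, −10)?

√641

Direction vector d = (−2, −11, −10).
AP = (22, 6, −11), and AP × d = (−181, 242, −230).
|AP × d|² = 144225 and |d|² = 225, so the distance is √(144225/225) = √641.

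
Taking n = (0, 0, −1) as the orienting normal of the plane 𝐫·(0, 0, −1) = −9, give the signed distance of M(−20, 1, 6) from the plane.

3

n·M − (-9) = 3.
|n| = 1, so the signed distance is 3/1 = 3.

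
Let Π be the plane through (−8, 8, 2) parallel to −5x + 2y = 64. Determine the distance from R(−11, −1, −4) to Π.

3/√29

Parallel planes share the normal n = (−5, 2, 0); since (−8, 8, 2) lies on the plane, its equation is −5x + 2y = 56.
Then n·(−11, −1, −4) − 56 = −3.
|n| = √(25 + 4 + 0) = √29, so the distance is |-3|/√29 = 3/√29.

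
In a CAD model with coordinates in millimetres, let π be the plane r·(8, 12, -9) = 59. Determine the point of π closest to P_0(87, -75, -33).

The perpendicular from P_0 has direction n = (8, 12, -9): r = (87, -75, -33) + λ(8, 12, -9).
Substitute into the plane: n·(P_0 + λn) = 59 gives 93 + 289λ = 59, so λ = -2/17.
Foot = (87, -75, -33) + (-2/17)·(8, 12, -9) = (1463/17, -1299/17, -543/17).

(1463/17, -1299/17, -543/17)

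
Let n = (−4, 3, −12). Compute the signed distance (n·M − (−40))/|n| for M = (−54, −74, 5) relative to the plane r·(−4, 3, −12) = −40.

-2

n·M − (-40) = -26.
|n| = 13, so the signed distance is -26/13 = -2.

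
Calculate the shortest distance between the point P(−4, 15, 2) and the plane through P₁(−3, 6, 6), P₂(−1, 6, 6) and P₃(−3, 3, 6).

P₁P₂ = (2, 0, 0) and P₁P₃ = (0, −3, 0), so a normal is n = P₁P₂ × P₁P₃ = (0, 0, −6).
Then n·(−4, 15, 2) − (−36) = 24.
|n| = √(0 + 0 + 36) = 6, so the distance is |24|/6 = 4.

4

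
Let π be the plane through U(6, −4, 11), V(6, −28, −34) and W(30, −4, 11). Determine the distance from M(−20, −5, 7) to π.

1

UV = (0, −24, −45) and UW = (24, 0, 0), so a normal is n = UV × UW = (0, −1080, 576).
n = (0, −1080, 576); n·P − 10656 = -1224; |n| = 1224; distance = 1224/1224 = 1.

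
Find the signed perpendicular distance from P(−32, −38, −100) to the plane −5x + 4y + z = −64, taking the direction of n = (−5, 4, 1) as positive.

n·P − (-64) = -28.
|n| = √42, so the signed distance is -28/√42.

-28/√42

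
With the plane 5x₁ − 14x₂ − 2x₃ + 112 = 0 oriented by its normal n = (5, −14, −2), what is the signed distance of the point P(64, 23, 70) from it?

-2

n·P − (-112) = -30.
|n| = 15, so the signed distance is -30/15 = -2.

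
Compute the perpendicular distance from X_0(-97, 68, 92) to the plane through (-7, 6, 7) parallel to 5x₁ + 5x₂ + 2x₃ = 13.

Parallel planes share the normal n = (5, 5, 2); since (-7, 6, 7) lies on the plane, its equation is 5x₁ + 5x₂ + 2x₃ = 9.
Then n·(-97, 68, 92) - 9 = 30.
|n| = √(25 + 25 + 4) = 3√6, so the distance is |30|/(3√6) = 10/√6.

10/√6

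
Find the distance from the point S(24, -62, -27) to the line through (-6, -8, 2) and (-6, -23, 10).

A direction vector is d = (0, -15, 8).
AP = (30, -54, -29), and AP × d = (-867, -240, -450).
|AP × d|² = 1011789 and |d|² = 289, so the distance is √(1011789/289) = √3501 = 3√389.

3√389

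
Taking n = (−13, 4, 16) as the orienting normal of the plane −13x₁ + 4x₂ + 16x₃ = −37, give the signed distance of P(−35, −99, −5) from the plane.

n·P − (-37) = 16.
|n| = 21, so the signed distance is 16/21.

16/21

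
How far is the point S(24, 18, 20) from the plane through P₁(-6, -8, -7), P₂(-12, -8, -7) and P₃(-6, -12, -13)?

24√13/13

P₁P₂ = (-6, 0, 0) and P₁P₃ = (0, -4, -6), so a normal is n = P₁P₂ × P₁P₃ = (0, -36, 24).
d = |(-36)·18 + 24·20 − 120| / √(0 + 1296 + 576) = |-288| / (12√13) = 24/√13.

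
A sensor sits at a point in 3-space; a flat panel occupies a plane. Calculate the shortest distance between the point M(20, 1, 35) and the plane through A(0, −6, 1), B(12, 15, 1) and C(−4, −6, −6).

8/3

AB = (12, 21, 0) and AC = (−4, 0, −7), so a normal is n = AB × AC = (−147, 84, 84).
n = (−147, 84, 84); n·P − (-420) = 504; |n| = 189; distance = 504/189 = 8/3.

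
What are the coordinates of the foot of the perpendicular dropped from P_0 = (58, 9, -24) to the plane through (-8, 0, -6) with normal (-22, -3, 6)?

(-8, 0, -6)

n = (-22, -3, 6), |n|² = 529, and n·P_0 − 140 = -1587.
t = -1587/529 = -3, so the foot is P_0 − t·n = (58, 9, -24) − (-3)·(-22, -3, 6) = (-8, 0, -6).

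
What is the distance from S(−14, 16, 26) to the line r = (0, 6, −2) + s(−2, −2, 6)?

2√94

Direction vector d = (−2, −2, 6).
AP = (−14, 10, 28), and AP × d = (116, 28, 48).
|AP × d|² = 16544 and |d|² = 44, so the distance is √(16544/44) = √376 = 2√94.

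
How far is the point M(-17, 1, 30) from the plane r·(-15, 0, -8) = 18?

3/17

Normal vector n = (-15, 0, -8), and n·(-17, 1, 30) - 18 = -3.
|n| = √(225 + 0 + 64) = 17, so the distance is |-3|/17 = 3/17.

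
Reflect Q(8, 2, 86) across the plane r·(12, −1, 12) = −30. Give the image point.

(-88, 10, -10)

n = (12, −1, 12), |n|² = 289, n·Q − (-30) = 1156, so t = 1156/289 = 4.
Foot F = Q − 4·n = (−40, 6, 38); the reflection is 2F − Q = (−88, 10, −10).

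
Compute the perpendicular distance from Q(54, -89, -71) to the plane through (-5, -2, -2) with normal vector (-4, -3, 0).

The plane has equation n·(r − (-5, -2, -2)) = 0, i.e. n·r = 26.
n = (-4, -3, 0); n·P − 26 = 25; |n| = 5; distance = 25/5 = 5.

5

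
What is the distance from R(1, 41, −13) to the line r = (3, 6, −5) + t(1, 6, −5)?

Direction vector d = (1, 6, −5).
AP = (−2, 35, −8); AP·d = 248, |AP|² = 1293, |d|² = 62.
distance² = |AP|² − (AP·d)²/|d|² = 1293 − 61504/62 = 301, so the distance is √301.

√301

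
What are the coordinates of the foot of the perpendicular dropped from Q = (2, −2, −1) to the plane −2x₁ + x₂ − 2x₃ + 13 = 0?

(4, -3, 1)

n = (−2, 1, −2), |n|² = 9, and n·Q − (-13) = 9.
t = 9/9 = 1, so the foot is Q − t·n = (2, −2, −1) − 1·(−2, 1, −2) = (4, −3, 1).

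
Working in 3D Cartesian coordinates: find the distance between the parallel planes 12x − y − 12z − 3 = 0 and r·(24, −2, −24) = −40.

23/17

Divide the second equation by 2 to match normals: 12x − y − 12z = -20.
Both planes have normal n = (12, −1, −12), |n| = 17. Any point on the first plane is at distance |(-20) − 3|/|n| = 23/17 from the second.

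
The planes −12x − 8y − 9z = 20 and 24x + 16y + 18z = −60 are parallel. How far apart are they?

10/17

Divide the second equation by -2 to match normals: −12x − 8y − 9z = 30.
With common normal n = (−12, −8, −9) (|n| = 17), the distance is |20 − 30|/|n| = 10/17.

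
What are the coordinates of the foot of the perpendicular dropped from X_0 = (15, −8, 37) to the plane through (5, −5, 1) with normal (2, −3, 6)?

(5, 7, 7)

The perpendicular from X_0 has direction n = (2, −3, 6): r = (15, −8, 37) + μ(2, −3, 6).
Substitute into the plane: n·(X_0 + μn) = 31 gives 276 + 49μ = 31, so μ = -5.
Foot = (15, −8, 37) + (-5)·(2, −3, 6) = (5, 7, 7).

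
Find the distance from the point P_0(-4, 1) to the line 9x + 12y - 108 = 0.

d = |9·(-4) + 12·1 − 108| / √(81 + 144) = |-132|/15 = 44/5.

44/5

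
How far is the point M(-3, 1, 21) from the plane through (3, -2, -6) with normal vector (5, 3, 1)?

The plane has equation n·(r − (3, -2, -6)) = 0, i.e. n·r = 3.
Then n·(-3, 1, 21) - 3 = 6.
|n| = √(25 + 9 + 1) = √35, so the distance is |6|/√35 = 6/√35.

6/√35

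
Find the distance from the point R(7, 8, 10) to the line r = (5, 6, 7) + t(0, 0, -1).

2√2

Direction vector d = (0, 0, -1).
AP = (2, 2, 3); AP·d = -3, |AP|² = 17, |d|² = 1.
distance² = |AP|² − (AP·d)²/|d|² = 17 − 9/1 = 8, so the distance is 2√2.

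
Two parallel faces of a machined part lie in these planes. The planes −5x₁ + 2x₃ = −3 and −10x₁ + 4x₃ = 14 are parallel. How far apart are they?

10√29/29

Divide the second equation by 2 to match normals: −5x₁ + 2x₃ = 7.
With common normal n = (−5, 0, 2) (|n| = √29), the distance is |(-3) − 7|/|n| = 10/√29 = 10√29/29.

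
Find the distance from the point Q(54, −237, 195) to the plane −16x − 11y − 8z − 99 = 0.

4

d = |(-16)·54 + (-11)·(-237) + (-8)·195 − 99| / √(256 + 121 + 64) = |84| / 21 = 4.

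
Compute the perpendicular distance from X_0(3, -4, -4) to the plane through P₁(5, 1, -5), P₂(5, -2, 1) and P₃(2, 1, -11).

5/3

P₁P₂ = (0, -3, 6) and P₁P₃ = (-3, 0, -6), so a normal is n = P₁P₂ × P₁P₃ = (18, -18, -9).
d = |18·3 + (-18)·(-4) + (-9)·(-4) − 117| / √(324 + 324 + 81) = |45| / 27 = 5/3.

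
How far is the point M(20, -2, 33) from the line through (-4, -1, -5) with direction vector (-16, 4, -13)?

√257

Direction vector d = (-16, 4, -13).
AP = (24, -1, 38), and AP × d = (-139, -296, 80).
|AP × d|² = 113337 and |d|² = 441, so the distance is √(113337/441) = √257.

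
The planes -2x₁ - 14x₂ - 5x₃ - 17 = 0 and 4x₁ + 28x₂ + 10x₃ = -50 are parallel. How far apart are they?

Divide the second equation by -2 to match normals: -2x₁ - 14x₂ - 5x₃ = 25.
With common normal n = (-2, -14, -5) (|n| = 15), the distance is |17 − 25|/|n| = 8/15.

8/15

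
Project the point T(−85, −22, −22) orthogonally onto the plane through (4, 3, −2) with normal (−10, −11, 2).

The perpendicular from T has direction n = (−10, −11, 2): r = (−85, −22, −22) + t(−10, −11, 2).
Substitute into the plane: n·(T + tn) = -77 gives 1048 + 225t = -77, so t = -5.
Foot = (−85, −22, −22) + (-5)·(−10, −11, 2) = (−35, 33, −32).

(-35, 33, -32)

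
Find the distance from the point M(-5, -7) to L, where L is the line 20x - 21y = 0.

d = |20·(-5) + (-21)·(-7) − 0| / √(400 + 441) = |47|/29 = 47/29.

47/29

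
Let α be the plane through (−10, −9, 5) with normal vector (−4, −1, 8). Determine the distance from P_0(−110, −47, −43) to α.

The plane has equation n·(r − (−10, −9, 5)) = 0, i.e. n·r = 89.
Then n·(−110, −47, −43) − 89 = 54.
|n| = √(16 + 1 + 64) = 9, so the distance is |54|/9 = 6.

6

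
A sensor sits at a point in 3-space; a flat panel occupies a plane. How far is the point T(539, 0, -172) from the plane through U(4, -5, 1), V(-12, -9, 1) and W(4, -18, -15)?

9

UV = (-16, -4, 0) and UW = (0, -13, -16), so a normal is n = UV × UW = (64, -256, 208).
Then n·(539, 0, -172) - 1744 = -3024.
|n| = √(4096 + 65536 + 43264) = 336, so the distance is |-3024|/336 = 9.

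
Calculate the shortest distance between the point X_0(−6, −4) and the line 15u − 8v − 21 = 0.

79/17

d = |15·(-6) + (-8)·(-4) − 21| / √(225 + 64) = |-79|/17 = 79/17.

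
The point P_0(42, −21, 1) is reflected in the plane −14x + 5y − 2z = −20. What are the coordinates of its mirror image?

With n = (−14, 5, −2), the signed offset is (n·P_0 − (-20))/|n|² = -675/225 = -3.
P_0' = P_0 − 2t·n = (42, −21, 1) − (-6)·(−14, 5, −2) = (−42, 9, −11).

(-42, 9, -11)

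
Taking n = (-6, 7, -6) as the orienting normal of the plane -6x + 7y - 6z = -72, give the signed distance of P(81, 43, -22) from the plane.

n·P − (-72) = 19.
|n| = 11, so the signed distance is 19/11.

19/11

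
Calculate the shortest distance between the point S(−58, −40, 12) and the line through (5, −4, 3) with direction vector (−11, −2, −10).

9√41

Direction vector d = (−11, −2, −10).
AP = (−63, −36, 9); AP·d = 675, |AP|² = 5346, |d|² = 225.
distance² = |AP|² − (AP·d)²/|d|² = 5346 − 455625/225 = 3321, so the distance is 9√41.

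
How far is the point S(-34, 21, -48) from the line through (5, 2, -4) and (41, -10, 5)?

√1114

A direction vector is d = (36, -12, 9).
AP = (-39, 19, -44); AP·d = -2028, |AP|² = 3818, |d|² = 1521.
distance² = |AP|² − (AP·d)²/|d|² = 3818 − 4112784/1521 = 1114, so the distance is √1114.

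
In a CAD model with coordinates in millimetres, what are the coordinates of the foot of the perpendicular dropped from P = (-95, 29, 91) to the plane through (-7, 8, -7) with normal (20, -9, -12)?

(5, -16, 31)

n = (20, -9, -12), |n|² = 625, and n·P − (-128) = -3125.
t = -3125/625 = -5, so the foot is P − t·n = (-95, 29, 91) − (-5)·(20, -9, -12) = (5, -16, 31).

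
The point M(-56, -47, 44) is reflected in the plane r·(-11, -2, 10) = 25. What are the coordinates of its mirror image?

With n = (-11, -2, 10), the signed offset is (n·M − 25)/|n|² = 1125/225 = 5.
M' = M − 2t·n = (-56, -47, 44) − 10·(-11, -2, 10) = (54, -27, -56).

(54, -27, -56)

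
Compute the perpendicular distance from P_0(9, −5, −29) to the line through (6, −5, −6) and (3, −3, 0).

A direction vector is d = (−3, 2, 6).
AP = (3, 0, −23), and AP × d = (46, 51, 6).
|AP × d|² = 4753 and |d|² = 49, so the distance is √(4753/49) = √97.

√97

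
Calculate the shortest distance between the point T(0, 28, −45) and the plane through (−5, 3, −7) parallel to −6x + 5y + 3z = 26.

Parallel planes share the normal n = (−6, 5, 3); since (−5, 3, −7) lies on the plane, its equation is −6x + 5y + 3z = 24.
Then n·(0, 28, −45) − 24 = −19.
|n| = √(36 + 25 + 9) = √70, so the distance is |-19|/√70 = 19√70/70.

19√70/70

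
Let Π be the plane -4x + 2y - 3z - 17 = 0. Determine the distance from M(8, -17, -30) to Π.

7√29/29

d = |(-4)·8 + 2·(-17) + (-3)·(-30) − 17| / √(16 + 4 + 9) = |7| / √29 = 7√29/29.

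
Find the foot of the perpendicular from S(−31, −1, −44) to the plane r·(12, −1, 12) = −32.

The perpendicular from S has direction n = (12, −1, 12): r = (−31, −1, −44) + μ(12, −1, 12).
Substitute into the plane: n·(S + μn) = -32 gives -899 + 289μ = -32, so μ = 3.
Foot = (−31, −1, −44) + 3·(12, −1, 12) = (5, −4, −8).

(5, -4, -8)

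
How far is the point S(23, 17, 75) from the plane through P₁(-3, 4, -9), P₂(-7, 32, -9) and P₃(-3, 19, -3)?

2

P₁P₂ = (-4, 28, 0) and P₁P₃ = (0, 15, 6), so a normal is n = P₁P₂ × P₁P₃ = (168, 24, -60).
Then n·(23, 17, 75) - 132 = -360.
|n| = √(28224 + 576 + 3600) = 180, so the distance is |-360|/180 = 2.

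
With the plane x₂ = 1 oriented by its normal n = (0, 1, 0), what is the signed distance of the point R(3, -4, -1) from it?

-5

n·R − 1 = -5.
|n| = 1, so the signed distance is -5/1 = -5.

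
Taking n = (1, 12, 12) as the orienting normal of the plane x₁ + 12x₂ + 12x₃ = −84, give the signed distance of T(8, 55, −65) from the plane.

-28/17

n·T − (-84) = -28.
|n| = 17, so the signed distance is -28/17.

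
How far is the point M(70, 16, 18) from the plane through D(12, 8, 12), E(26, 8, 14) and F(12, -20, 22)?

8/15

DE = (14, 0, 2) and DF = (0, -28, 10), so a normal is n = DE × DF = (56, -140, -392).
Then n·(70, 16, 18) - (-5152) = -224.
|n| = √(3136 + 19600 + 153664) = 420, so the distance is |-224|/420 = 8/15.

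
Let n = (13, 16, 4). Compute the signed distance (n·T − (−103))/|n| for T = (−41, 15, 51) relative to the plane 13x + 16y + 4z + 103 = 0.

n·T − (-103) = 14.
|n| = 21, so the signed distance is 14/21 = 2/3.

2/3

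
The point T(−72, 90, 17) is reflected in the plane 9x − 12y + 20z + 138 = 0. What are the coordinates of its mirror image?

(-36, 42, 97)

With n = (9, −12, 20), the signed offset is (n·T − (-138))/|n|² = -1250/625 = -2.
T' = T − 2t·n = (−72, 90, 17) − (-4)·(9, −12, 20) = (−36, 42, 97).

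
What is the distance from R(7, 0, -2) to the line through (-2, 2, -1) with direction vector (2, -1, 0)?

Direction vector d = (2, -1, 0).
AP = (9, -2, -1); AP·d = 20, |AP|² = 86, |d|² = 5.
distance² = |AP|² − (AP·d)²/|d|² = 86 − 400/5 = 6, so the distance is √6.

√6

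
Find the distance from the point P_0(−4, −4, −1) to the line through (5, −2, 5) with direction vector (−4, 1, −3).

√17

Direction vector d = (−4, 1, −3).
AP = (−9, −2, −6), and AP × d = (12, −3, −17).
|AP × d|² = 442 and |d|² = 26, so the distance is √(442/26) = √17.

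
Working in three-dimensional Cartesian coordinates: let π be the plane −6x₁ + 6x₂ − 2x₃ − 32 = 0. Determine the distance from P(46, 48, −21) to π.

11√19/19

n = (−6, 6, −2); n·P − 32 = 22; |n| = 2√19; distance = 22/(2√19) = 11/√19.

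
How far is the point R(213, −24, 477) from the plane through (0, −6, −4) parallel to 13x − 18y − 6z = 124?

9

Parallel planes share the normal n = (13, −18, −6); since (0, −6, −4) lies on the plane, its equation is 13x − 18y − 6z = 132.
n = (13, −18, −6); n·P − 132 = 207; |n| = 23; distance = 207/23 = 9.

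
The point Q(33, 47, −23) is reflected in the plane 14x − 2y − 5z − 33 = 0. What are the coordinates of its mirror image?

n = (14, −2, −5), |n|² = 225, n·Q − 33 = 450, so t = 450/225 = 2.
Foot F = Q − 2·n = (5, 51, −13); the reflection is 2F − Q = (−23, 55, −3).

(-23, 55, -3)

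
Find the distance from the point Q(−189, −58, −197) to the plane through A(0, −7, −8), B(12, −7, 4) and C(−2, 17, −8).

3

AB = (12, 0, 12) and AC = (−2, 24, 0), so a normal is n = AB × AC = (−288, −24, 288).
n = (−288, −24, 288); n·P − (-2136) = 1224; |n| = 408; distance = 1224/408 = 3.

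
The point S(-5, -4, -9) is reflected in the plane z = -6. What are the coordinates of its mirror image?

n = (0, 0, 1), |n|² = 1, n·S − (-6) = -3, so t = -3/1 = -3.
Foot F = S − (-3)·n = (-5, -4, -6); the reflection is 2F − S = (-5, -4, -3).

(-5, -4, -3)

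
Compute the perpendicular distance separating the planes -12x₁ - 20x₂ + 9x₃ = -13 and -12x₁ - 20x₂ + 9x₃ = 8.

21/25

Both planes have normal n = (-12, -20, 9), |n| = 25. Any point on the first plane is at distance |8 − (-13)|/|n| = 21/25 from the second.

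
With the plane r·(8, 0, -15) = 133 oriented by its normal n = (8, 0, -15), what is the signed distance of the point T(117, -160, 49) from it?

n·T − 133 = 68.
|n| = 17, so the signed distance is 68/17 = 4.

4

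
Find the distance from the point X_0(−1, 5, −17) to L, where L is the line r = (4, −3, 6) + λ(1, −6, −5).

Direction vector d = (1, −6, −5).
AP = (−5, 8, −23), and AP × d = (−178, −48, 22).
|AP × d|² = 34472 and |d|² = 62, so the distance is √(34472/62) = √556 = 2√139.

2√139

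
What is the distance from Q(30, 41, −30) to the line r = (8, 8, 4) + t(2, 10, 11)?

√2729

Direction vector d = (2, 10, 11).
AP = (22, 33, −34); AP·d = 0, |AP|² = 2729, |d|² = 225.
distance² = |AP|² − (AP·d)²/|d|² = 2729 − 0/225 = 2729, so the distance is √2729.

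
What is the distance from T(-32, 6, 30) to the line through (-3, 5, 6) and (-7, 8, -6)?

√1249

A direction vector is d = (-4, 3, -12).
AP = (-29, 1, 24), and AP × d = (-84, -444, -83).
|AP × d|² = 211081 and |d|² = 169, so the distance is √(211081/169) = √1249.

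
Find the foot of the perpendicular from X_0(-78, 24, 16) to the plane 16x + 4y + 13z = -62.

n = (16, 4, 13), |n|² = 441, and n·X_0 − (-62) = -882.
t = -882/441 = -2, so the foot is X_0 − t·n = (-78, 24, 16) − (-2)·(16, 4, 13) = (-46, 32, 42).

(-46, 32, 42)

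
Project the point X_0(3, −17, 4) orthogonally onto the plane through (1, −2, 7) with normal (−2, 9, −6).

The perpendicular from X_0 has direction n = (−2, 9, −6): r = (3, −17, 4) + t(−2, 9, −6).
Substitute into the plane: n·(X_0 + tn) = -62 gives -183 + 121t = -62, so t = 1.
Foot = (3, −17, 4) + 1·(−2, 9, −6) = (1, −8, −2).

(1, -8, -2)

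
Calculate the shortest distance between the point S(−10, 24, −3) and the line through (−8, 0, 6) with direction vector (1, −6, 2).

Direction vector d = (1, −6, 2).
AP = (−2, 24, −9); AP·d = -164, |AP|² = 661, |d|² = 41.
distance² = |AP|² − (AP·d)²/|d|² = 661 − 26896/41 = 5, so the distance is √5.

√5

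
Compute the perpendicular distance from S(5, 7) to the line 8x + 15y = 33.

The normal to the line is n = (8, 15) with |n| = 17.
|n·S − 33| = |145 − 33| = 112, so the distance is 112/17.

112/17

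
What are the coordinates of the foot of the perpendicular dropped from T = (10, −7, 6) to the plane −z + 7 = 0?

The perpendicular from T has direction n = (0, 0, −1): r = (10, −7, 6) + λ(0, 0, −1).
Substitute into the plane: n·(T + λn) = -7 gives -6 + 1λ = -7, so λ = -1.
Foot = (10, −7, 6) + (-1)·(0, 0, −1) = (10, −7, 7).

(10, -7, 7)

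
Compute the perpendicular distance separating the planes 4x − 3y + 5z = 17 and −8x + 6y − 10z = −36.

Divide the second equation by -2 to match normals: 4x − 3y + 5z = 18.
With common normal n = (4, −3, 5) (|n| = 5√2), the distance is |17 − 18|/|n| = 1/(5√2) = √2/10.

1/(5√2)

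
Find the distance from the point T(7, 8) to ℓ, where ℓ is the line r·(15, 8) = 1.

168/17

d = |15·7 + 8·8 − 1| / √(225 + 64) = |168|/17 = 168/17.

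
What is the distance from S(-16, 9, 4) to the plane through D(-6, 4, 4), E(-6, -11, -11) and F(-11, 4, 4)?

5√2/2

DE = (0, -15, -15) and DF = (-5, 0, 0), so a normal is n = DE × DF = (0, 75, -75).
n = (0, 75, -75); n·P − 0 = 375; |n| = 75√2; distance = 375/(75√2) = 5/√2.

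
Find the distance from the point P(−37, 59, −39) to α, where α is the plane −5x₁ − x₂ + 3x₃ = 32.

23√35/35

Normal vector n = (−5, −1, 3), and n·(−37, 59, −39) − 32 = −23.
|n| = √(25 + 1 + 9) = √35, so the distance is |-23|/√35 = 23/√35.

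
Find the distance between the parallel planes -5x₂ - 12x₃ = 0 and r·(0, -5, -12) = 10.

With common normal n = (0, -5, -12) (|n| = 13), the distance is |0 − 10|/|n| = 10/13.

10/13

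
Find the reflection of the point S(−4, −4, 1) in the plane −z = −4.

(-4, -4, 7)

n = (0, 0, −1), |n|² = 1, n·S − (-4) = 3, so t = 3/1 = 3.
Foot F = S − 3·n = (−4, −4, 4); the reflection is 2F − S = (−4, −4, 7).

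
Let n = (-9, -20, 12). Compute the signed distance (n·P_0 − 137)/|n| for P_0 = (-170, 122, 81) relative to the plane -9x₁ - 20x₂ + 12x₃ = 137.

n·P_0 − 137 = -75.
|n| = 25, so the signed distance is -75/25 = -3.

-3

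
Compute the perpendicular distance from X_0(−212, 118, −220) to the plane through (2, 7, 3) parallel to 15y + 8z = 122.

7

Parallel planes share the normal n = (0, 15, 8); since (2, 7, 3) lies on the plane, its equation is 15y + 8z = 129.
Then n·(−212, 118, −220) − 129 = −119.
|n| = √(0 + 225 + 64) = 17, so the distance is |-119|/17 = 7.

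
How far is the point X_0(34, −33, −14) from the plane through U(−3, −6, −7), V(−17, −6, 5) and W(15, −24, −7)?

1

UV = (−14, 0, 12) and UW = (18, −18, 0), so a normal is n = UV × UW = (216, 216, 252).
Then n·(34, −33, −14) − (−3708) = 396.
|n| = √(46656 + 46656 + 63504) = 396, so the distance is |396|/396 = 1.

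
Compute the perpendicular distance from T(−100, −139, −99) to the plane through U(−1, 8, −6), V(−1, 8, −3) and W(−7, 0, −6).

9

UV = (0, 0, 3) and UW = (−6, −8, 0), so a normal is n = UV × UW = (24, −18, 0).
n = (24, −18, 0); n·P − (-168) = 270; |n| = 30; distance = 270/30 = 9.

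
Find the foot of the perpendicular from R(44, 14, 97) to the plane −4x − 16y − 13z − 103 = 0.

(28, -50, 45)

n = (−4, −16, −13), |n|² = 441, and n·R − 103 = -1764.
t = -1764/441 = -4, so the foot is R − t·n = (44, 14, 97) − (-4)·(−4, −16, −13) = (28, −50, 45).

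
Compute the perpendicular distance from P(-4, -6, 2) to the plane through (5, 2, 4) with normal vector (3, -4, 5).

The plane has equation n·(r − (5, 2, 4)) = 0, i.e. n·r = 27.
d = |3·(-4) + (-4)·(-6) + 5·2 − 27| / √(9 + 16 + 25) = |-5| / (5√2) = √2/2.

1/√2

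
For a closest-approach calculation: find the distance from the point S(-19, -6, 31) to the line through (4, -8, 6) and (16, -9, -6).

A direction vector is d = (12, -1, -12).
AP = (-23, 2, 25); AP·d = -578, |AP|² = 1158, |d|² = 289.
distance² = |AP|² − (AP·d)²/|d|² = 1158 − 334084/289 = 2, so the distance is √2.

√2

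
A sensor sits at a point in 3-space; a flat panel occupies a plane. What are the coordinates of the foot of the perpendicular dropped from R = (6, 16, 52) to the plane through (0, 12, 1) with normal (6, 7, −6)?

The perpendicular from R has direction n = (6, 7, −6): r = (6, 16, 52) + μ(6, 7, −6).
Substitute into the plane: n·(R + μn) = 78 gives -164 + 121μ = 78, so μ = 2.
Foot = (6, 16, 52) + 2·(6, 7, −6) = (18, 30, 40).

(18, 30, 40)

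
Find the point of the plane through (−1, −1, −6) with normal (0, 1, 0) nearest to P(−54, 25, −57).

The perpendicular from P has direction n = (0, 1, 0): r = (−54, 25, −57) + λ(0, 1, 0).
Substitute into the plane: n·(P + λn) = -1 gives 25 + 1λ = -1, so λ = -26.
Foot = (−54, 25, −57) + (-26)·(0, 1, 0) = (−54, −1, −57).

(-54, -1, -57)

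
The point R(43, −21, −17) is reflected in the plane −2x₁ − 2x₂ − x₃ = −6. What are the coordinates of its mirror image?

With n = (−2, −2, −1), the signed offset is (n·R − (-6))/|n|² = -21/9 = -7/3.
R' = R − 2t·n = (43, −21, −17) − (-14/3)·(−2, −2, −1) = (101/3, −91/3, −65/3).

(101/3, -91/3, -65/3)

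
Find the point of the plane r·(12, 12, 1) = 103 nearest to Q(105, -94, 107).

n = (12, 12, 1), |n|² = 289, and n·Q − 103 = 136.
t = 136/289 = 8/17, so the foot is Q − t·n = (105, -94, 107) − (8/17)·(12, 12, 1) = (1689/17, -1694/17, 1811/17).

(1689/17, -1694/17, 1811/17)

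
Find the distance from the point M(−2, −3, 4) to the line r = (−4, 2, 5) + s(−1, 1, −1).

Direction vector d = (−1, 1, −1).
AP = (2, −5, −1); AP·d = -6, |AP|² = 30, |d|² = 3.
distance² = |AP|² − (AP·d)²/|d|² = 30 − 36/3 = 18, so the distance is 3√2.

3√2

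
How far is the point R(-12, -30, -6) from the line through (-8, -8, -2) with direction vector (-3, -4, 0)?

Direction vector d = (-3, -4, 0).
AP = (-4, -22, -4), and AP × d = (-16, 12, -50).
|AP × d|² = 2900 and |d|² = 25, so the distance is √(2900/25) = √116 = 2√29.

2√29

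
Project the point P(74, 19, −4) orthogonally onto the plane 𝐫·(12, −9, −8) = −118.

The perpendicular from P has direction n = (12, −9, −8): r = (74, 19, −4) + μ(12, −9, −8).
Substitute into the plane: n·(P + μn) = -118 gives 749 + 289μ = -118, so μ = -3.
Foot = (74, 19, −4) + (-3)·(12, −9, −8) = (38, 46, 20).

(38, 46, 20)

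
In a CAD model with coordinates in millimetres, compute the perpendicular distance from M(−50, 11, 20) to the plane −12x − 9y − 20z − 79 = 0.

22/25

Normal vector n = (−12, −9, −20), and n·(−50, 11, 20) − 79 = 22.
|n| = √(144 + 81 + 400) = 25, so the distance is |22|/25 = 22/25.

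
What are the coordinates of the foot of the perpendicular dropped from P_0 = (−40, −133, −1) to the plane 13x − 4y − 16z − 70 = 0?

(-814/21, -2801/21, -53/21)

n = (13, −4, −16), |n|² = 441, and n·P_0 − 70 = -42.
t = -42/441 = -2/21, so the foot is P_0 − t·n = (−40, −133, −1) − (-2/21)·(13, −4, −16) = (−814/21, −2801/21, −53/21).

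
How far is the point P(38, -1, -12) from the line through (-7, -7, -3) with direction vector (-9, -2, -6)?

9√13

Direction vector d = (-9, -2, -6).
AP = (45, 6, -9), and AP × d = (-54, 351, -36).
|AP × d|² = 127413 and |d|² = 121, so the distance is √(127413/121) = √1053 = 9√13.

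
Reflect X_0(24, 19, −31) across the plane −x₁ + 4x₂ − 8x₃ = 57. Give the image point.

(30, -5, 17)

With n = (−1, 4, −8), the signed offset is (n·X_0 − 57)/|n|² = 243/81 = 3.
X_0' = X_0 − 2t·n = (24, 19, −31) − 6·(−1, 4, −8) = (30, −5, 17).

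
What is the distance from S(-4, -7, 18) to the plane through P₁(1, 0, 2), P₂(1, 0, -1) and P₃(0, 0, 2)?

P₁P₂ = (0, 0, -3) and P₁P₃ = (-1, 0, 0), so a normal is n = P₁P₂ × P₁P₃ = (0, 3, 0).
n = (0, 3, 0); n·P − 0 = -21; |n| = 3; distance = 21/3 = 7.

7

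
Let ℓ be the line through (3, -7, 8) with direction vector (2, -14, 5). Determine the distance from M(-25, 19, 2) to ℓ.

2√149

Direction vector d = (2, -14, 5).
AP = (-28, 26, -6), and AP × d = (46, 128, 340).
|AP × d|² = 134100 and |d|² = 225, so the distance is √(134100/225) = √596 = 2√149.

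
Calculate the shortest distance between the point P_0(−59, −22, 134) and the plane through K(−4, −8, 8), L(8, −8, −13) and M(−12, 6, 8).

7

KL = (12, 0, −21) and KM = (−8, 14, 0), so a normal is n = KL × KM = (294, 168, 168).
n = (294, 168, 168); n·P − (-1176) = 2646; |n| = 378; distance = 2646/378 = 7.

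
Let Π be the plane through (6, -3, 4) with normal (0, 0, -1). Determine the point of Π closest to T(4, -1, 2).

(4, -1, 4)

The perpendicular from T has direction n = (0, 0, -1): r = (4, -1, 2) + t(0, 0, -1).
Substitute into the plane: n·(T + tn) = -4 gives -2 + 1t = -4, so t = -2.
Foot = (4, -1, 2) + (-2)·(0, 0, -1) = (4, -1, 4).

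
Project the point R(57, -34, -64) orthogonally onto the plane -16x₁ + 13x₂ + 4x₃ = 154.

The perpendicular from R has direction n = (-16, 13, 4): r = (57, -34, -64) + λ(-16, 13, 4).
Substitute into the plane: n·(R + λn) = 154 gives -1610 + 441λ = 154, so λ = 4.
Foot = (57, -34, -64) + 4·(-16, 13, 4) = (-7, 18, -48).

(-7, 18, -48)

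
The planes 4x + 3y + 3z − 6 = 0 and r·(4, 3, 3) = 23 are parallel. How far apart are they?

Both planes have normal n = (4, 3, 3), |n| = √34. Any point on the first plane is at distance |23 − 6|/|n| = 17/√34 = √34/2 from the second.

17/√34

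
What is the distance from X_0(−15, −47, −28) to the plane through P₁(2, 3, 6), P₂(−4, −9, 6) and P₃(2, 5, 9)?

P₁P₂ = (−6, −12, 0) and P₁P₃ = (0, 2, 3), so a normal is n = P₁P₂ × P₁P₃ = (−36, 18, −12).
n = (−36, 18, −12); n·P − (-90) = 120; |n| = 42; distance = 120/42 = 20/7.

20/7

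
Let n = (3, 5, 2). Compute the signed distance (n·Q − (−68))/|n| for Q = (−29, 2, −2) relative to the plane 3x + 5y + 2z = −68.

-13/√38

n·Q − (-68) = -13.
|n| = √38, so the signed distance is -13/√38.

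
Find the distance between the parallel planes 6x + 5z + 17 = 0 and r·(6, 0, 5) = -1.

16/√61

Both planes have normal n = (6, 0, 5), |n| = √61. Any point on the first plane is at distance |(-1) − (-17)|/|n| = 16/√61 from the second.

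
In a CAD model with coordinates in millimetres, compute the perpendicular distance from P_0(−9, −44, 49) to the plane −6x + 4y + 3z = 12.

Normal vector n = (−6, 4, 3), and n·(−9, −44, 49) − 12 = 13.
|n| = √(36 + 16 + 9) = √61, so the distance is |13|/√61 = 13/√61.

13√61/61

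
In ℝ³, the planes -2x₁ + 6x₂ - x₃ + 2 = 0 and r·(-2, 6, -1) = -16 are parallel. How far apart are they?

Both planes have normal n = (-2, 6, -1), |n| = √41. Any point on the first plane is at distance |(-16) − (-2)|/|n| = 14/√41 from the second.

14/√41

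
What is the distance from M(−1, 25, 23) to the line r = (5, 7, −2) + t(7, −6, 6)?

√985

Direction vector d = (7, −6, 6).
AP = (−6, 18, 25); AP·d = 0, |AP|² = 985, |d|² = 121.
distance² = |AP|² − (AP·d)²/|d|² = 985 − 0/121 = 985, so the distance is √985.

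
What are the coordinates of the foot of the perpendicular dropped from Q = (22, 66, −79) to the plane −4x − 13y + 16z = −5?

(2, 1, 1)

The perpendicular from Q has direction n = (−4, −13, 16): r = (22, 66, −79) + t(−4, −13, 16).
Substitute into the plane: n·(Q + tn) = -5 gives -2210 + 441t = -5, so t = 5.
Foot = (22, 66, −79) + 5·(−4, −13, 16) = (2, 1, 1).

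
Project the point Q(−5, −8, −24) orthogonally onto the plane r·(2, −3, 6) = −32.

(-1, -14, -12)

The perpendicular from Q has direction n = (2, −3, 6): r = (−5, −8, −24) + μ(2, −3, 6).
Substitute into the plane: n·(Q + μn) = -32 gives -130 + 49μ = -32, so μ = 2.
Foot = (−5, −8, −24) + 2·(2, −3, 6) = (−1, −14, −12).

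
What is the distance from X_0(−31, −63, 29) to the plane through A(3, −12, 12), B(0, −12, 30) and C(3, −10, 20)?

AB = (−3, 0, 18) and AC = (0, 2, 8), so a normal is n = AB × AC = (−36, 24, −6).
d = |(-36)·(-31) + 24·(-63) + (-6)·29 − (-468)| / √(1296 + 576 + 36) = |-102| / (6√53) = 17√53/53.

17√53/53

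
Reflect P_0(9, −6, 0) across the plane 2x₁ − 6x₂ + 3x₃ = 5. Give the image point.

With n = (2, −6, 3), the signed offset is (n·P_0 − 5)/|n|² = 49/49 = 1.
P_0' = P_0 − 2t·n = (9, −6, 0) − 2·(2, −6, 3) = (5, 6, −6).

(5, 6, -6)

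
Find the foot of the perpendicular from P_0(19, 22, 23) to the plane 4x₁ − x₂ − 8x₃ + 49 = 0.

(23, 21, 15)

n = (4, −1, −8), |n|² = 81, and n·P_0 − (-49) = -81.
t = -81/81 = -1, so the foot is P_0 − t·n = (19, 22, 23) − (-1)·(4, −1, −8) = (23, 21, 15).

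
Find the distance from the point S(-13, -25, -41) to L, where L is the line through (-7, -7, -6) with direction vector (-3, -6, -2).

3√89

Direction vector d = (-3, -6, -2).
AP = (-6, -18, -35), and AP × d = (-174, 93, -18).
|AP × d|² = 39249 and |d|² = 49, so the distance is √(39249/49) = √801 = 3√89.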